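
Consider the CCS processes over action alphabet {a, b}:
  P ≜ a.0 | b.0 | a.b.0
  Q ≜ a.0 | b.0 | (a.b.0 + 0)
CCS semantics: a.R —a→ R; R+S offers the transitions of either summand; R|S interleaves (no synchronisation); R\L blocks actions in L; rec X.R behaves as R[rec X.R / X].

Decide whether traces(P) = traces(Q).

Reachable graph of P (12 states):
  s0 = a.0 | b.0 | a.b.0 ⊢ -a-> s1, -a-> s2, -b-> s3
  s1 = 0 | b.0 | a.b.0 ⊢ -a-> s4, -b-> s5
  s2 = a.0 | b.0 | b.0 ⊢ -a-> s4, -b-> s6, -b-> s7
  s3 = a.0 | 0 | a.b.0 ⊢ -a-> s5, -a-> s6
  s4 = 0 | b.0 | b.0 ⊢ -b-> s8, -b-> s9
  s5 = 0 | 0 | a.b.0 ⊢ -a-> s8
  s6 = a.0 | 0 | b.0 ⊢ -a-> s8, -b-> s10
  s7 = a.0 | b.0 | 0 ⊢ -a-> s9, -b-> s10
  s8 = 0 | 0 | b.0 ⊢ -b-> s11
  s9 = 0 | b.0 | 0 ⊢ -b-> s11
  s10 = a.0 | 0 | 0 ⊢ -a-> s11
  s11 = 0 | 0 | 0 ⊢ ·
Reachable graph of Q (12 states):
  t0 = a.0 | b.0 | (a.b.0 + 0) ⊢ -a-> t1, -a-> t2, -b-> t3
  t1 = 0 | b.0 | (a.b.0 + 0) ⊢ -a-> t4, -b-> t5
  t2 = a.0 | b.0 | b.0 ⊢ -a-> t4, -b-> t6, -b-> t7
  t3 = a.0 | 0 | (a.b.0 + 0) ⊢ -a-> t5, -a-> t6
  t4 = 0 | b.0 | b.0 ⊢ -b-> t8, -b-> t9
  t5 = 0 | 0 | (a.b.0 + 0) ⊢ -a-> t8
  t6 = a.0 | 0 | b.0 ⊢ -a-> t8, -b-> t10
  t7 = a.0 | b.0 | 0 ⊢ -a-> t9, -b-> t10
  t8 = 0 | 0 | b.0 ⊢ -b-> t11
  t9 = 0 | b.0 | 0 ⊢ -b-> t11
  t10 = a.0 | 0 | 0 ⊢ -a-> t11
  t11 = 0 | 0 | 0 ⊢ ·
Coarsest stable partition (strong bisimilarity classes):
  B0 = {s0, t0}
  B1 = {s1, t1}
  B2 = {s5, t5}
  B3 = {s8, s9, t8, t9}
  B4 = {s11, t11}
  B5 = {s4, t4}
  B6 = {s3, t3}
  B7 = {s6, s7, t6, t7}
  B8 = {s10, t10}
  B9 = {s2, t2}
s0 ∈ B0, t0 ∈ B0 → same block
Bisimilar ⇒ trace-equivalent.

traces(P) = traces(Q)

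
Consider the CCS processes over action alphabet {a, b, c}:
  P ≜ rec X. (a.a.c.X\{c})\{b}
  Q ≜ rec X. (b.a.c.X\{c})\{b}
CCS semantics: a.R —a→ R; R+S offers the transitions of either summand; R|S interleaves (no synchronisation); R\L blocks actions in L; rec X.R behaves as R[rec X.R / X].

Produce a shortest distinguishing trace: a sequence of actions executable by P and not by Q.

a

Reachable graph of P (6 states):
  s0 = rec X. (a.a.c.X\{c})\{b} :: =a=> s1
  s1 = (a.c.(rec X. (a.a.c.X\{c})\{b})\{c})\{b} :: =a=> s2
  s2 = (c.(rec X. (a.a.c.X\{c})\{b})\{c})\{b} :: =c=> s3
  s3 = (rec X. (a.a.c.X\{c})\{b})\{c}\{b} :: =a=> s4
  s4 = (a.c.(rec X. (a.a.c.X\{c})\{b})\{c})\{b}\{c}\{b} :: =a=> s5
  s5 = (c.(rec X. (a.a.c.X\{c})\{b})\{c})\{b}\{c}\{b} :: ∅
Reachable graph of Q (1 states):
  t0 = rec X. (b.a.c.X\{c})\{b} :: ∅
Run σ = ⟨a⟩ on P: start {s0}
  after a @ step 1: {s1}
  ✓ P
Run σ = ⟨a⟩ on Q: start {t0}
  after a @ step 1: ∅ (Q stuck)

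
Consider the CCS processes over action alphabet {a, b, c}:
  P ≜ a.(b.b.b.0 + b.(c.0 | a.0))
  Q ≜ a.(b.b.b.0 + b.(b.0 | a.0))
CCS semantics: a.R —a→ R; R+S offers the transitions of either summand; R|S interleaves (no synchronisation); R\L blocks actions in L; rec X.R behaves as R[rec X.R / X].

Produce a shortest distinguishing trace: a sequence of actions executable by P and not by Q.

Reachable graph of P (9 states):
  u0 = a.(b.b.b.0 + b.(c.0 | a.0)) ⊢ =a=> u1
  u1 = b.b.b.0 + b.(c.0 | a.0) ⊢ =b=> u2, =b=> u3
  u2 = b.b.0 ⊢ =b=> u4
  u3 = c.0 | a.0 ⊢ =a=> u5, =c=> u6
  u4 = b.0 ⊢ =b=> u7
  u5 = c.0 | 0 ⊢ =c=> u8
  u6 = 0 | a.0 ⊢ =a=> u8
  u7 = 0 ⊢ ·
  u8 = 0 | 0 ⊢ ·
Reachable graph of Q (9 states):
  v0 = a.(b.b.b.0 + b.(b.0 | a.0)) ⊢ =a=> v1
  v1 = b.b.b.0 + b.(b.0 | a.0) ⊢ =b=> v2, =b=> v3
  v2 = b.0 | a.0 ⊢ =a=> v4, =b=> v5
  v3 = b.b.0 ⊢ =b=> v6
  v4 = b.0 | 0 ⊢ =b=> v7
  v5 = 0 | a.0 ⊢ =a=> v7
  v6 = b.0 ⊢ =b=> v8
  v7 = 0 | 0 ⊢ ·
  v8 = 0 ⊢ ·
Executing abc from P (initial set {u0}):
  after a @ step 1: {u1}
  after b @ step 2: {u2, u3}
  after c @ step 3: {u6}
  ✓ P
Executing abc from Q (initial set {v0}):
  after a @ step 1: {v1}
  after b @ step 2: {v2, v3}
  after c @ step 3: ∅ (Q stuck)

abc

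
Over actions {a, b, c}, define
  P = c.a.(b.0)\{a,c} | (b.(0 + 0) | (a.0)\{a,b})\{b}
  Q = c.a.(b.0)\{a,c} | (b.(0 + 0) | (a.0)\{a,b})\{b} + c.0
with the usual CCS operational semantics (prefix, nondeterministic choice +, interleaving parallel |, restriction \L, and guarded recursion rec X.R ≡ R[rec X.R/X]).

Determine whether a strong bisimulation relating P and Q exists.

Reachable graph of P (4 states):
  p0 = c.a.(b.0)\{a,c} | (b.(0 + 0) | (a.0)\{a,b})\{b} :: =c=> p1
  p1 = a.(b.0)\{a,c} | (b.(0 + 0) | (a.0)\{a,b})\{b} :: =a=> p2
  p2 = (b.0)\{a,c} | (b.(0 + 0) | (a.0)\{a,b})\{b} :: =b=> p3
  p3 = 0\{a,c} | (b.(0 + 0) | (a.0)\{a,b})\{b} :: (no moves)
Reachable graph of Q (5 states):
  q0 = c.a.(b.0)\{a,c} | (b.(0 + 0) | (a.0)\{a,b})\{b} + c.0 :: =c=> q1, =c=> q2
  q1 = 0 :: (no moves)
  q2 = a.(b.0)\{a,c} | (b.(0 + 0) | (a.0)\{a,b})\{b} :: =a=> q3
  q3 = (b.0)\{a,c} | (b.(0 + 0) | (a.0)\{a,b})\{b} :: =b=> q4
  q4 = 0\{a,c} | (b.(0 + 0) | (a.0)\{a,b})\{b} :: (no moves)
Coarsest stable partition (strong bisimilarity classes):
  B0 = {p0}
  B1 = {p1, q2}
  B2 = {p2, q3}
  B3 = {p3, q1, q4}
  B4 = {q0}
p0 ∈ B0, q0 ∈ B4 → different blocks

not bisimilar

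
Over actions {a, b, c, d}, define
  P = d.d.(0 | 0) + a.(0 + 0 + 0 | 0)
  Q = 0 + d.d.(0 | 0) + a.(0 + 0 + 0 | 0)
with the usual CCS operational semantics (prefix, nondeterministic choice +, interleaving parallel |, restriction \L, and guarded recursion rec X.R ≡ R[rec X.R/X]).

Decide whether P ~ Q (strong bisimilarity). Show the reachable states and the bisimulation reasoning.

Reachable graph of P (4 states):
  p0 = d.d.(0 | 0) + a.(0 + 0 + 0 | 0) → —a→ p1, —d→ p2
  p1 = 0 + 0 + 0 | 0 → ∅
  p2 = d.(0 | 0) → —d→ p3
  p3 = 0 | 0 → ∅
Reachable graph of Q (4 states):
  q0 = 0 + d.d.(0 | 0) + a.(0 + 0 + 0 | 0) → —a→ q1, —d→ q2
  q1 = 0 + 0 + 0 | 0 → ∅
  q2 = d.(0 | 0) → —d→ q3
  q3 = 0 | 0 → ∅
Bisimilarity quotient blocks:
  B0 = {p0, q0}
  B1 = {p1, p3, q1, q3}
  B2 = {p2, q2}
p0 ∈ B0, q0 ∈ B0 → same block

YES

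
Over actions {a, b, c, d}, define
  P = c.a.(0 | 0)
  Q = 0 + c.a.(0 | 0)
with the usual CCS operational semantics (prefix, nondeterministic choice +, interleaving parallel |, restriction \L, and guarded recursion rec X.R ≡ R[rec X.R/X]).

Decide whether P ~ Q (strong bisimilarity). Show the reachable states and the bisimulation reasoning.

P ~ Q

Reachable graph of P (3 states):
  u0 = c.a.(0 | 0) has moves --c--▸ u1
  u1 = a.(0 | 0) has moves --a--▸ u2
  u2 = 0 | 0 has moves (no moves)
Reachable graph of Q (3 states):
  v0 = 0 + c.a.(0 | 0) has moves --c--▸ v1
  v1 = a.(0 | 0) has moves --a--▸ v2
  v2 = 0 | 0 has moves (no moves)
Partition-refinement fixed point:
  B0 = {u0, v0}
  B1 = {u1, v1}
  B2 = {u2, v2}
u0 ∈ B0, v0 ∈ B0 → same block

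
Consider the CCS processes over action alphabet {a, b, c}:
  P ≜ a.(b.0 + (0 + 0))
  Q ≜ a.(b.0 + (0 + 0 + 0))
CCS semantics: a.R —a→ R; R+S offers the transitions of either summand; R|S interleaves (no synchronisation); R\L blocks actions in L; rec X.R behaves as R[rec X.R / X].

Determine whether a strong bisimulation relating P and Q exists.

LTS(P): 3 reachable states
  p0 = a.(b.0 + (0 + 0)) :: —a→ p1
  p1 = b.0 + (0 + 0) :: —b→ p2
  p2 = 0 :: deadlocked
LTS(Q): 3 reachable states
  q0 = a.(b.0 + (0 + 0 + 0)) :: —a→ q1
  q1 = b.0 + (0 + 0 + 0) :: —b→ q2
  q2 = 0 :: deadlocked
Partition-refinement fixed point:
  B0 = {p0, q0}
  B1 = {p1, q1}
  B2 = {p2, q2}
p0 ∈ B0, q0 ∈ B0 → same block

bisimilar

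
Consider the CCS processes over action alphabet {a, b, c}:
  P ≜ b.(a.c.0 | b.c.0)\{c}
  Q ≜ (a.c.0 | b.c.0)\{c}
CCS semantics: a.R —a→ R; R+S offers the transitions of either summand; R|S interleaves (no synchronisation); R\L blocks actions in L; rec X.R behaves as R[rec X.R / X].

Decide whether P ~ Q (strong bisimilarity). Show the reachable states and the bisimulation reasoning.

NO

LTS(P): 5 reachable states
  p0 = b.(a.c.0 | b.c.0)\{c} has moves ··b··> p1
  p1 = (a.c.0 | b.c.0)\{c} has moves ··a··> p2, ··b··> p3
  p2 = (c.0 | b.c.0)\{c} has moves ··b··> p4
  p3 = (a.c.0 | c.0)\{c} has moves ··a··> p4
  p4 = (c.0 | c.0)\{c} has moves deadlocked
LTS(Q): 4 reachable states
  q0 = (a.c.0 | b.c.0)\{c} has moves ··a··> q1, ··b··> q2
  q1 = (c.0 | b.c.0)\{c} has moves ··b··> q3
  q2 = (a.c.0 | c.0)\{c} has moves ··a··> q3
  q3 = (c.0 | c.0)\{c} has moves deadlocked
Partition-refinement fixed point:
  B0 = {p0}
  B1 = {p1, q0}
  B2 = {p3, q2}
  B3 = {p4, q3}
  B4 = {p2, q1}
p0 ∈ B0, q0 ∈ B1 → different blocks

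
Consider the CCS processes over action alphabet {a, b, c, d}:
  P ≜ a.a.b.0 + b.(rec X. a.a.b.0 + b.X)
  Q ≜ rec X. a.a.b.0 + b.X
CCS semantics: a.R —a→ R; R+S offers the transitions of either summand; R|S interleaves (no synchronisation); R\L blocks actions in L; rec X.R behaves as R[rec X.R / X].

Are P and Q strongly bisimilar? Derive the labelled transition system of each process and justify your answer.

P ~ Q

Reachable graph of P (5 states):
  m0 = a.a.b.0 + b.(rec X. a.a.b.0 + b.X) | ··a··> m1, ··b··> m2
  m1 = a.b.0 | ··a··> m3
  m2 = rec X. a.a.b.0 + b.X | ··a··> m1, ··b··> m2
  m3 = b.0 | ··b··> m4
  m4 = 0 | stopped
Reachable graph of Q (4 states):
  n0 = rec X. a.a.b.0 + b.X | ··a··> n1, ··b··> n0
  n1 = a.b.0 | ··a··> n2
  n2 = b.0 | ··b··> n3
  n3 = 0 | stopped
Bisimilarity quotient blocks:
  B0 = {m0, m2, n0}
  B1 = {m1, n1}
  B2 = {m3, n2}
  B3 = {m4, n3}
m0 ∈ B0, n0 ∈ B0 → same block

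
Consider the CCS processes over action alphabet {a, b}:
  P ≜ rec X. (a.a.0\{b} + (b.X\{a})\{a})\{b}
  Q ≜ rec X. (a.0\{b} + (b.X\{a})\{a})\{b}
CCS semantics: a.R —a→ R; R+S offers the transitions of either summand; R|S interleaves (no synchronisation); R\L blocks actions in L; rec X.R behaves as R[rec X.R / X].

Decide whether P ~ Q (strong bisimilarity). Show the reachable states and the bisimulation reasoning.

LTS(P): 3 reachable states
  u0 = rec X. (a.a.0\{b} + (b.X\{a})\{a})\{b} :: —a→ u1
  u1 = (a.0\{b})\{b} :: —a→ u2
  u2 = 0\{b}\{b} :: (no moves)
LTS(Q): 2 reachable states
  v0 = rec X. (a.0\{b} + (b.X\{a})\{a})\{b} :: —a→ v1
  v1 = 0\{b}\{b} :: (no moves)
Bisimilarity quotient blocks:
  B0 = {u0}
  B1 = {u1, v0}
  B2 = {u2, v1}
u0 ∈ B0, v0 ∈ B1 → different blocks

P ≁ Q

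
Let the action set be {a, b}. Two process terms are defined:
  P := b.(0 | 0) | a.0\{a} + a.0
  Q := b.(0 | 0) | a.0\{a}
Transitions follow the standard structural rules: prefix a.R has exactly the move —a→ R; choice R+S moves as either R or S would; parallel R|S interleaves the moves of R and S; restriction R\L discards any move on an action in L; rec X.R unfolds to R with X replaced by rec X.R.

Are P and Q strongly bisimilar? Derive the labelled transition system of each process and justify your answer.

NO

LTS(P): 5 reachable states
  u0 = b.(0 | 0) | a.0\{a} + a.0 → =a=> u1, =a=> u2, =b=> u3
  u1 = 0 → deadlocked
  u2 = b.(0 | 0) | 0\{a} → =b=> u4
  u3 = 0 | 0 | a.0\{a} → =a=> u4
  u4 = 0 | 0 | 0\{a} → deadlocked
LTS(Q): 4 reachable states
  v0 = b.(0 | 0) | a.0\{a} → =a=> v1, =b=> v2
  v1 = b.(0 | 0) | 0\{a} → =b=> v3
  v2 = 0 | 0 | a.0\{a} → =a=> v3
  v3 = 0 | 0 | 0\{a} → deadlocked
Bisimilarity quotient blocks:
  B0 = {u0}
  B1 = {u1, u4, v3}
  B2 = {u3, v2}
  B3 = {u2, v1}
  B4 = {v0}
u0 ∈ B0, v0 ∈ B4 → different blocks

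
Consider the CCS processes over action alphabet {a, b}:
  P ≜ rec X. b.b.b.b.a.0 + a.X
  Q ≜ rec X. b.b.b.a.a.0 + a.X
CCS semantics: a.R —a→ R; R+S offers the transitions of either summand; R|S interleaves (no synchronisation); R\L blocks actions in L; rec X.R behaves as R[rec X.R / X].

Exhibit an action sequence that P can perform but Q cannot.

LTS(P): 6 reachable states
  p0 = rec X. b.b.b.b.a.0 + a.X | =a=> p0, =b=> p1
  p1 = b.b.b.a.0 | =b=> p2
  p2 = b.b.a.0 | =b=> p3
  p3 = b.a.0 | =b=> p4
  p4 = a.0 | =a=> p5
  p5 = 0 | (no moves)
LTS(Q): 6 reachable states
  q0 = rec X. b.b.b.a.a.0 + a.X | =a=> q0, =b=> q1
  q1 = b.b.a.a.0 | =b=> q2
  q2 = b.a.a.0 | =b=> q3
  q3 = a.a.0 | =a=> q4
  q4 = a.0 | =a=> q5
  q5 = 0 | (no moves)
Trace ⟨bbbb⟩ through P, begin at {p0}:
  after b @ step 1: {p1}
  after b @ step 2: {p2}
  after b @ step 3: {p3}
  after b @ step 4: {p4}
  — P admits the full trace.
Trace ⟨bbbb⟩ through Q, begin at {q0}:
  after b @ step 1: {q1}
  after b @ step 2: {q2}
  after b @ step 3: {q3}
  after b @ step 4: no successor for Q

bbbb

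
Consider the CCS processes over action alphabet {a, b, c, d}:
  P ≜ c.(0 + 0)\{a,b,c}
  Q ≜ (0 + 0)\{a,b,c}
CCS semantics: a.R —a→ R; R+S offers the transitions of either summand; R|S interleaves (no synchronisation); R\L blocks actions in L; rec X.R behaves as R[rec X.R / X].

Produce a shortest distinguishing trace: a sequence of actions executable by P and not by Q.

LTS(P): 2 reachable states
  s0 = c.(0 + 0)\{a,b,c} :: --c--▸ s1
  s1 = (0 + 0)\{a,b,c} :: (no moves)
LTS(Q): 1 reachable states
  t0 = (0 + 0)\{a,b,c} :: (no moves)
Run σ = ⟨c⟩ on P: start {s0}
  [1] c ⇒ {s1}
  ✓ P
Run σ = ⟨c⟩ on Q: start {t0}
  [1] c ⇒ ∅  — Q cannot continue

c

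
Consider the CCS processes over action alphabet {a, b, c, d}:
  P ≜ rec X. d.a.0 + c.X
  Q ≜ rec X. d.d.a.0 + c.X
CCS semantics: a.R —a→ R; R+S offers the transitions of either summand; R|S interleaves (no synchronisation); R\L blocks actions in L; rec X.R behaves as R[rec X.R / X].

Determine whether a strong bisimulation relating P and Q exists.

P's transition system — 3 states:
  p0 = rec X. d.a.0 + c.X ⊢ --c--▸ p0, --d--▸ p1
  p1 = a.0 ⊢ --a--▸ p2
  p2 = 0 ⊢ stopped
Q's transition system — 4 states:
  q0 = rec X. d.d.a.0 + c.X ⊢ --c--▸ q0, --d--▸ q1
  q1 = d.a.0 ⊢ --d--▸ q2
  q2 = a.0 ⊢ --a--▸ q3
  q3 = 0 ⊢ stopped
Partition-refinement fixed point:
  B0 = {p0}
  B1 = {p1, q2}
  B2 = {p2, q3}
  B3 = {q0}
  B4 = {q1}
p0 ∈ B0, q0 ∈ B3 → different blocks

NO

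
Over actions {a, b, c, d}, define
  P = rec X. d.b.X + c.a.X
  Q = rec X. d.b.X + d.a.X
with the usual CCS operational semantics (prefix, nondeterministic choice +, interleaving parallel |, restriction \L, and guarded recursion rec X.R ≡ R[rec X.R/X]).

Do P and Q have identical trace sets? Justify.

trace-distinct — witness ⟨c⟩

LTS(P): 3 reachable states
  m0 = rec X. d.b.X + c.a.X → —c→ m1, —d→ m2
  m1 = a.(rec X. d.b.X + c.a.X) → —a→ m0
  m2 = b.(rec X. d.b.X + c.a.X) → —b→ m0
LTS(Q): 3 reachable states
  n0 = rec X. d.b.X + d.a.X → —d→ n1, —d→ n2
  n1 = a.(rec X. d.b.X + d.a.X) → —a→ n0
  n2 = b.(rec X. d.b.X + d.a.X) → —b→ n0
Executing c from P (initial set {m0}):
  step 1 (c): {m1}
  ✓ P
Executing c from Q (initial set {n0}):
  step 1 (c): ∅ (Q stuck)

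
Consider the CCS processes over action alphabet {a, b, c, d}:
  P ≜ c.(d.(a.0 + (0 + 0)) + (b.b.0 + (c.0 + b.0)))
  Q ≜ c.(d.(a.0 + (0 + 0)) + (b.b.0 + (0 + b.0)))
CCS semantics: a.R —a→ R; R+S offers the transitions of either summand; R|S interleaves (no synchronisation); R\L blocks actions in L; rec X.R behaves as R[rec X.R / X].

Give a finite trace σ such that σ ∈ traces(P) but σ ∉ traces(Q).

cc

LTS(P): 5 reachable states
  u0 = c.(d.(a.0 + (0 + 0)) + (b.b.0 + (c.0 + b.0))) ⊢ -c-> u1
  u1 = d.(a.0 + (0 + 0)) + (b.b.0 + (c.0 + b.0)) ⊢ -b-> u2, -b-> u3, -c-> u2, -d-> u4
  u2 = 0 ⊢ ∅
  u3 = b.0 ⊢ -b-> u2
  u4 = a.0 + (0 + 0) ⊢ -a-> u2
LTS(Q): 5 reachable states
  v0 = c.(d.(a.0 + (0 + 0)) + (b.b.0 + (0 + b.0))) ⊢ -c-> v1
  v1 = d.(a.0 + (0 + 0)) + (b.b.0 + (0 + b.0)) ⊢ -b-> v2, -b-> v3, -d-> v4
  v2 = 0 ⊢ ∅
  v3 = b.0 ⊢ -b-> v2
  v4 = a.0 + (0 + 0) ⊢ -a-> v2
Run σ = ⟨cc⟩ on P: start {u0}
  step 1 (c): {u1}
  step 2 (c): {u2}
  — P admits the full trace.
Run σ = ⟨cc⟩ on Q: start {v0}
  step 1 (c): {v1}
  step 2 (c): ∅  — Q cannot continue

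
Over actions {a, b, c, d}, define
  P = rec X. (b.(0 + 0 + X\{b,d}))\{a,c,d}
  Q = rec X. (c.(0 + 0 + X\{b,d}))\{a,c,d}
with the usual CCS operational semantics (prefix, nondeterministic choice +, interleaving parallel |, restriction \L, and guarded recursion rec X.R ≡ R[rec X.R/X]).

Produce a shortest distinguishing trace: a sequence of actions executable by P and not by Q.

Reachable graph of P (2 states):
  s0 = rec X. (b.(0 + 0 + X\{b,d}))\{a,c,d} → =b=> s1
  s1 = (0 + 0 + (rec X. (b.(0 + 0 + X\{b,d}))\{a,c,d})\{b,d})\{a,c,d} → (no moves)
Reachable graph of Q (1 states):
  t0 = rec X. (c.(0 + 0 + X\{b,d}))\{a,c,d} → (no moves)
Trace ⟨b⟩ through P, begin at {s0}:
  [1] b ⇒ {s1}
  — P admits the full trace.
Trace ⟨b⟩ through Q, begin at {t0}:
  [1] b ⇒ ∅ (Q stuck)

b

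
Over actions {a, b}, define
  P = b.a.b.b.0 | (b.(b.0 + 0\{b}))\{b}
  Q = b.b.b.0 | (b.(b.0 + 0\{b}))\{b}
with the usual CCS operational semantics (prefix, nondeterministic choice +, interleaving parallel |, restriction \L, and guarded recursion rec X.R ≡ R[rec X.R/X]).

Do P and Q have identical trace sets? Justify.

traces(P) ≠ traces(Q) — witness ⟨ba⟩

LTS(P): 5 reachable states
  p0 = b.a.b.b.0 | (b.(b.0 + 0\{b}))\{b} :: =b=> p1
  p1 = a.b.b.0 | (b.(b.0 + 0\{b}))\{b} :: =a=> p2
  p2 = b.b.0 | (b.(b.0 + 0\{b}))\{b} :: =b=> p3
  p3 = b.0 | (b.(b.0 + 0\{b}))\{b} :: =b=> p4
  p4 = 0 | (b.(b.0 + 0\{b}))\{b} :: ·
LTS(Q): 4 reachable states
  q0 = b.b.b.0 | (b.(b.0 + 0\{b}))\{b} :: =b=> q1
  q1 = b.b.0 | (b.(b.0 + 0\{b}))\{b} :: =b=> q2
  q2 = b.0 | (b.(b.0 + 0\{b}))\{b} :: =b=> q3
  q3 = 0 | (b.(b.0 + 0\{b}))\{b} :: ·
Executing ba from P (initial set {p0}):
  [1] b ⇒ {p1}
  [2] a ⇒ {p2}
  P completes σ.
Executing ba from Q (initial set {q0}):
  [1] b ⇒ {q1}
  [2] a ⇒ no successor for Q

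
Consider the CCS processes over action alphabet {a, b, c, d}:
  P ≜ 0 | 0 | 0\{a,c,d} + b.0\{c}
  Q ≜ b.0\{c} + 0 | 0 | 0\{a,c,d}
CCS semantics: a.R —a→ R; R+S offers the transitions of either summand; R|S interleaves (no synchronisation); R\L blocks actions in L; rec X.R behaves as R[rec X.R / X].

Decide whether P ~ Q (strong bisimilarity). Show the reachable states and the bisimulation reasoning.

P ~ Q

P's transition system — 2 states:
  p0 = 0 | 0 | 0\{a,c,d} + b.0\{c} → —b→ p1
  p1 = 0\{c} → ∅
Q's transition system — 2 states:
  q0 = b.0\{c} + 0 | 0 | 0\{a,c,d} → —b→ q1
  q1 = 0\{c} → ∅
Partition-refinement fixed point:
  B0 = {p0, q0}
  B1 = {p1, q1}
p0 ∈ B0, q0 ∈ B0 → same block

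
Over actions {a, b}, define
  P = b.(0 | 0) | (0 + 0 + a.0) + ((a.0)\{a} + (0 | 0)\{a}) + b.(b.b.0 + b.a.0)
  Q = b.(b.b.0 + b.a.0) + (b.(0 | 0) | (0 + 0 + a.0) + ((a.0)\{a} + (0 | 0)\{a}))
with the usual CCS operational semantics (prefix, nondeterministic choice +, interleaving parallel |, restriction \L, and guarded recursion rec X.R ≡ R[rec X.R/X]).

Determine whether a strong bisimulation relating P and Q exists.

bisimilar

LTS(P): 8 reachable states
  m0 = b.(0 | 0) | (0 + 0 + a.0) + ((a.0)\{a} + (0 | 0)\{a}) + b.(b.b.0 + b.a.0) ⊢ —a→ m1, —b→ m2, —b→ m3
  m1 = b.(0 | 0) | 0 ⊢ —b→ m4
  m2 = 0 | 0 | (0 + 0 + a.0) ⊢ —a→ m4
  m3 = b.b.0 + b.a.0 ⊢ —b→ m5, —b→ m6
  m4 = 0 | 0 | 0 ⊢ deadlocked
  m5 = a.0 ⊢ —a→ m7
  m6 = b.0 ⊢ —b→ m7
  m7 = 0 ⊢ deadlocked
LTS(Q): 8 reachable states
  n0 = b.(b.b.0 + b.a.0) + (b.(0 | 0) | (0 + 0 + a.0) + ((a.0)\{a} + (0 | 0)\{a})) ⊢ —a→ n1, —b→ n2, —b→ n3
  n1 = b.(0 | 0) | 0 ⊢ —b→ n4
  n2 = 0 | 0 | (0 + 0 + a.0) ⊢ —a→ n4
  n3 = b.b.0 + b.a.0 ⊢ —b→ n5, —b→ n6
  n4 = 0 | 0 | 0 ⊢ deadlocked
  n5 = a.0 ⊢ —a→ n7
  n6 = b.0 ⊢ —b→ n7
  n7 = 0 ⊢ deadlocked
Coarsest stable partition (strong bisimilarity classes):
  B0 = {m0, n0}
  B1 = {m3, n3}
  B2 = {m2, m5, n2, n5}
  B3 = {m4, m7, n4, n7}
  B4 = {m1, m6, n1, n6}
m0 ∈ B0, n0 ∈ B0 → same block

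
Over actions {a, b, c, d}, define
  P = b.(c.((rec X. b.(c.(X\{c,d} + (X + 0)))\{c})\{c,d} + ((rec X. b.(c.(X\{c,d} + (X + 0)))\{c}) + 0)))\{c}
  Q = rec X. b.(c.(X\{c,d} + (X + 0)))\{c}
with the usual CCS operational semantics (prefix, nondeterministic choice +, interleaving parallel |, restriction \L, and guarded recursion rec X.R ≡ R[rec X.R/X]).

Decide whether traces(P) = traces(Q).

YES

P's transition system — 2 states:
  p0 = b.(c.((rec X. b.(c.(X\{c,d} + (X + 0)))\{c})\{c,d} + ((rec X. b.(c.(X\{c,d} + (X + 0)))\{c}) + 0)))\{c} has moves —b→ p1
  p1 = (c.((rec X. b.(c.(X\{c,d} + (X + 0)))\{c})\{c,d} + ((rec X. b.(c.(X\{c,d} + (X + 0)))\{c}) + 0)))\{c} has moves (no moves)
Q's transition system — 2 states:
  q0 = rec X. b.(c.(X\{c,d} + (X + 0)))\{c} has moves —b→ q1
  q1 = (c.((rec X. b.(c.(X\{c,d} + (X + 0)))\{c})\{c,d} + ((rec X. b.(c.(X\{c,d} + (X + 0)))\{c}) + 0)))\{c} has moves (no moves)
Bisimilarity quotient blocks:
  B0 = {p0, q0}
  B1 = {p1, q1}
p0 ∈ B0, q0 ∈ B0 → same block
Bisimilar ⇒ trace-equivalent.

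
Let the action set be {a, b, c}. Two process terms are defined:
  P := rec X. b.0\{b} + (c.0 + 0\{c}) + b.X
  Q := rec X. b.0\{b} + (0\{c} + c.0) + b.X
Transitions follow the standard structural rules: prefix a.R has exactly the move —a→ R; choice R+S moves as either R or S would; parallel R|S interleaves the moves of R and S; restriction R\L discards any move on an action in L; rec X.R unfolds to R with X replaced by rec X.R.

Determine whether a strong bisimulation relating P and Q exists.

P ~ Q

LTS(P): 3 reachable states
  m0 = rec X. b.0\{b} + (c.0 + 0\{c}) + b.X ⊢ ··b··> m0, ··b··> m1, ··c··> m2
  m1 = 0\{b} ⊢ deadlocked
  m2 = 0 ⊢ deadlocked
LTS(Q): 3 reachable states
  n0 = rec X. b.0\{b} + (0\{c} + c.0) + b.X ⊢ ··b··> n0, ··b··> n1, ··c··> n2
  n1 = 0\{b} ⊢ deadlocked
  n2 = 0 ⊢ deadlocked
Partition-refinement fixed point:
  B0 = {m0, n0}
  B1 = {m1, m2, n1, n2}
m0 ∈ B0, n0 ∈ B0 → same block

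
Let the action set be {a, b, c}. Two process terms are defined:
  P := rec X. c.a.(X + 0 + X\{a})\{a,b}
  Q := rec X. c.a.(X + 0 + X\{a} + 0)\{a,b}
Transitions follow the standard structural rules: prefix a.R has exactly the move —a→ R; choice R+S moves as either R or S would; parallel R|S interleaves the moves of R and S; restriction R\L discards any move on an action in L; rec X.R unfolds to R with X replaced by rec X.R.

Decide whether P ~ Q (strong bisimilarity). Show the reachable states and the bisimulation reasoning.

P's transition system — 5 states:
  s0 = rec X. c.a.(X + 0 + X\{a})\{a,b} has moves —c→ s1
  s1 = a.((rec X. c.a.(X + 0 + X\{a})\{a,b}) + 0 + (rec X. c.a.(X + 0 + X\{a})\{a,b})\{a})\{a,b} has moves —a→ s2
  s2 = ((rec X. c.a.(X + 0 + X\{a})\{a,b}) + 0 + (rec X. c.a.(X + 0 + X\{a})\{a,b})\{a})\{a,b} has moves —c→ s3, —c→ s4
  s3 = (a.((rec X. c.a.(X + 0 + X\{a})\{a,b}) + 0 + (rec X. c.a.(X + 0 + X\{a})\{a,b})\{a})\{a,b})\{a,b} has moves stopped
  s4 = (a.((rec X. c.a.(X + 0 + X\{a})\{a,b}) + 0 + (rec X. c.a.(X + 0 + X\{a})\{a,b})\{a})\{a,b})\{a}\{a,b} has moves stopped
Q's transition system — 5 states:
  t0 = rec X. c.a.(X + 0 + X\{a} + 0)\{a,b} has moves —c→ t1
  t1 = a.((rec X. c.a.(X + 0 + X\{a} + 0)\{a,b}) + 0 + (rec X. c.a.(X + 0 + X\{a} + 0)\{a,b})\{a} + 0)\{a,b} has moves —a→ t2
  t2 = ((rec X. c.a.(X + 0 + X\{a} + 0)\{a,b}) + 0 + (rec X. c.a.(X + 0 + X\{a} + 0)\{a,b})\{a} + 0)\{a,b} has moves —c→ t3, —c→ t4
  t3 = (a.((rec X. c.a.(X + 0 + X\{a} + 0)\{a,b}) + 0 + (rec X. c.a.(X + 0 + X\{a} + 0)\{a,b})\{a} + 0)\{a,b})\{a,b} has moves stopped
  t4 = (a.((rec X. c.a.(X + 0 + X\{a} + 0)\{a,b}) + 0 + (rec X. c.a.(X + 0 + X\{a} + 0)\{a,b})\{a} + 0)\{a,b})\{a}\{a,b} has moves stopped
Bisimilarity quotient blocks:
  B0 = {s0, t0}
  B1 = {s1, t1}
  B2 = {s2, t2}
  B3 = {s3, s4, t3, t4}
s0 ∈ B0, t0 ∈ B0 → same block

YES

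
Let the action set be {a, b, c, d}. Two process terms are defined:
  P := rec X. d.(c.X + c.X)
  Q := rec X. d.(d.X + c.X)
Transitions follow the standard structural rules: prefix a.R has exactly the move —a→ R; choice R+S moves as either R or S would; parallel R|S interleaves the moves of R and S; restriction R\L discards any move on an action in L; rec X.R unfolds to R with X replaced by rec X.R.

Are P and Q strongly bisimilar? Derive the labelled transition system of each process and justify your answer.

not bisimilar

Reachable graph of P (2 states):
  u0 = rec X. d.(c.X + c.X) ⊢ =d=> u1
  u1 = c.(rec X. d.(c.X + c.X)) + c.(rec X. d.(c.X + c.X)) ⊢ =c=> u0
Reachable graph of Q (2 states):
  v0 = rec X. d.(d.X + c.X) ⊢ =d=> v1
  v1 = d.(rec X. d.(d.X + c.X)) + c.(rec X. d.(d.X + c.X)) ⊢ =c=> v0, =d=> v0
Coarsest stable partition (strong bisimilarity classes):
  B0 = {u0}
  B1 = {u1}
  B2 = {v0}
  B3 = {v1}
u0 ∈ B0, v0 ∈ B2 → different blocks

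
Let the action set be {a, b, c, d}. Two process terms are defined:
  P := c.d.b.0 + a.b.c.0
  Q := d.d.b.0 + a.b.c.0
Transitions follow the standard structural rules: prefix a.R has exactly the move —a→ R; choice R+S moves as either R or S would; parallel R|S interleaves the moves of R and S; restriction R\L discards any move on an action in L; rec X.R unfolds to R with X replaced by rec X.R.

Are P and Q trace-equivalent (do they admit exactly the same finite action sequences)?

P's transition system — 6 states:
  m0 = c.d.b.0 + a.b.c.0 ⊢ --a--▸ m1, --c--▸ m2
  m1 = b.c.0 ⊢ --b--▸ m3
  m2 = d.b.0 ⊢ --d--▸ m4
  m3 = c.0 ⊢ --c--▸ m5
  m4 = b.0 ⊢ --b--▸ m5
  m5 = 0 ⊢ stopped
Q's transition system — 6 states:
  n0 = d.d.b.0 + a.b.c.0 ⊢ --a--▸ n1, --d--▸ n2
  n1 = b.c.0 ⊢ --b--▸ n3
  n2 = d.b.0 ⊢ --d--▸ n4
  n3 = c.0 ⊢ --c--▸ n5
  n4 = b.0 ⊢ --b--▸ n5
  n5 = 0 ⊢ stopped
Run σ = ⟨c⟩ on P: start {m0}
  [1] c ⇒ {m2}
  P completes σ.
Run σ = ⟨c⟩ on Q: start {n0}
  [1] c ⇒ ∅ (Q stuck)

NO — witness ⟨c⟩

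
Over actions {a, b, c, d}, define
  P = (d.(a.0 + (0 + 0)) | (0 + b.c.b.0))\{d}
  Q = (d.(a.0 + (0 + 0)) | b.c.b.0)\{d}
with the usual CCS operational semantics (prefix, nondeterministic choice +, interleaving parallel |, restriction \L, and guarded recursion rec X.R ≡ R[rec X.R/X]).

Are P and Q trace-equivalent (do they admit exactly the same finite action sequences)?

Reachable graph of P (4 states):
  u0 = (d.(a.0 + (0 + 0)) | (0 + b.c.b.0))\{d} :: =b=> u1
  u1 = (d.(a.0 + (0 + 0)) | c.b.0)\{d} :: =c=> u2
  u2 = (d.(a.0 + (0 + 0)) | b.0)\{d} :: =b=> u3
  u3 = (d.(a.0 + (0 + 0)) | 0)\{d} :: (no moves)
Reachable graph of Q (4 states):
  v0 = (d.(a.0 + (0 + 0)) | b.c.b.0)\{d} :: =b=> v1
  v1 = (d.(a.0 + (0 + 0)) | c.b.0)\{d} :: =c=> v2
  v2 = (d.(a.0 + (0 + 0)) | b.0)\{d} :: =b=> v3
  v3 = (d.(a.0 + (0 + 0)) | 0)\{d} :: (no moves)
Coarsest stable partition (strong bisimilarity classes):
  B0 = {u0, v0}
  B1 = {u1, v1}
  B2 = {u2, v2}
  B3 = {u3, v3}
u0 ∈ B0, v0 ∈ B0 → same block
Bisimilar ⇒ trace-equivalent.

trace-equivalent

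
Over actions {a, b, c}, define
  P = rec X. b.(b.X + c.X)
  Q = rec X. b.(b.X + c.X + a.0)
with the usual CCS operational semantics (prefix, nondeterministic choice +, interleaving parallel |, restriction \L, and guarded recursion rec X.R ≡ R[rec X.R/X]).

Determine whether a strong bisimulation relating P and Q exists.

NO

P's transition system — 2 states:
  s0 = rec X. b.(b.X + c.X) :: --b--▸ s1
  s1 = b.(rec X. b.(b.X + c.X)) + c.(rec X. b.(b.X + c.X)) :: --b--▸ s0, --c--▸ s0
Q's transition system — 3 states:
  t0 = rec X. b.(b.X + c.X + a.0) :: --b--▸ t1
  t1 = b.(rec X. b.(b.X + c.X + a.0)) + c.(rec X. b.(b.X + c.X + a.0)) + a.0 :: --a--▸ t2, --b--▸ t0, --c--▸ t0
  t2 = 0 :: (no moves)
Bisimilarity quotient blocks:
  B0 = {s0}
  B1 = {s1}
  B2 = {t0}
  B3 = {t1}
  B4 = {t2}
s0 ∈ B0, t0 ∈ B2 → different blocks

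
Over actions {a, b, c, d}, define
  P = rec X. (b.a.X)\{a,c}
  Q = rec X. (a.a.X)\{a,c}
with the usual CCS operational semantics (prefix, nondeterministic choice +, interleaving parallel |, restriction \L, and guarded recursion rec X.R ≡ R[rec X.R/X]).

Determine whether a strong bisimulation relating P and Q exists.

NO

Reachable graph of P (2 states):
  s0 = rec X. (b.a.X)\{a,c} has moves --b--▸ s1
  s1 = (a.(rec X. (b.a.X)\{a,c}))\{a,c} has moves ∅
Reachable graph of Q (1 states):
  t0 = rec X. (a.a.X)\{a,c} has moves ∅
Bisimilarity quotient blocks:
  B0 = {s0}
  B1 = {s1, t0}
s0 ∈ B0, t0 ∈ B1 → different blocks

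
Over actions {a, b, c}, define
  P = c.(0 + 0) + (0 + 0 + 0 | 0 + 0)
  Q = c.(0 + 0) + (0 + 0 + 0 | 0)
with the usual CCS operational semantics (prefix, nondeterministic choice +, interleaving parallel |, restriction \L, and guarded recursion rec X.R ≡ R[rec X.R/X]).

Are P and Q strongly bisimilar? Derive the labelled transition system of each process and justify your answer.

P ~ Q

Reachable graph of P (2 states):
  m0 = c.(0 + 0) + (0 + 0 + 0 | 0 + 0) | =c=> m1
  m1 = 0 + 0 | deadlocked
Reachable graph of Q (2 states):
  n0 = c.(0 + 0) + (0 + 0 + 0 | 0) | =c=> n1
  n1 = 0 + 0 | deadlocked
Partition-refinement fixed point:
  B0 = {m0, n0}
  B1 = {m1, n1}
m0 ∈ B0, n0 ∈ B0 → same block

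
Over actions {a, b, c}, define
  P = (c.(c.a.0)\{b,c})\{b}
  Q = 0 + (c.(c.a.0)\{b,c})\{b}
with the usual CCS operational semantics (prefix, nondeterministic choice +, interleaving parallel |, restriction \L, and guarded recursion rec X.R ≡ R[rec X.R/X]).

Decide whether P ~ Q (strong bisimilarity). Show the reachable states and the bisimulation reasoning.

YES

Reachable graph of P (2 states):
  m0 = (c.(c.a.0)\{b,c})\{b} has moves =c=> m1
  m1 = (c.a.0)\{b,c}\{b} has moves ·
Reachable graph of Q (2 states):
  n0 = 0 + (c.(c.a.0)\{b,c})\{b} has moves =c=> n1
  n1 = (c.a.0)\{b,c}\{b} has moves ·
Bisimilarity quotient blocks:
  B0 = {m0, n0}
  B1 = {m1, n1}
m0 ∈ B0, n0 ∈ B0 → same block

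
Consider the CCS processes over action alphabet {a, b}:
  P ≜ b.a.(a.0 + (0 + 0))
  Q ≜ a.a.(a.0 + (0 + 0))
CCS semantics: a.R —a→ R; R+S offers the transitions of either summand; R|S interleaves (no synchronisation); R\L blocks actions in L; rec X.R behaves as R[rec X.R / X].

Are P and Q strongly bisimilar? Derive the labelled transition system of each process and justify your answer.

P ≁ Q

LTS(P): 4 reachable states
  m0 = b.a.(a.0 + (0 + 0)) | ··b··> m1
  m1 = a.(a.0 + (0 + 0)) | ··a··> m2
  m2 = a.0 + (0 + 0) | ··a··> m3
  m3 = 0 | stopped
LTS(Q): 4 reachable states
  n0 = a.a.(a.0 + (0 + 0)) | ··a··> n1
  n1 = a.(a.0 + (0 + 0)) | ··a··> n2
  n2 = a.0 + (0 + 0) | ··a··> n3
  n3 = 0 | stopped
Coarsest stable partition (strong bisimilarity classes):
  B0 = {m0}
  B1 = {m1, n1}
  B2 = {m2, n2}
  B3 = {m3, n3}
  B4 = {n0}
m0 ∈ B0, n0 ∈ B4 → different blocks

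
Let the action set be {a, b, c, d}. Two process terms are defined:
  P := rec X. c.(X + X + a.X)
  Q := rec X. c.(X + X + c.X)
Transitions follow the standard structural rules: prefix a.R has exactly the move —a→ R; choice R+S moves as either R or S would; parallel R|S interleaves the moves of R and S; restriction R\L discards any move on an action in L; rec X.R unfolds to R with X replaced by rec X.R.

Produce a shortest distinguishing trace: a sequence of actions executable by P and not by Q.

ca

LTS(P): 2 reachable states
  s0 = rec X. c.(X + X + a.X) → --c--▸ s1
  s1 = (rec X. c.(X + X + a.X)) + (rec X. c.(X + X + a.X)) + a.(rec X. c.(X + X + a.X)) → --a--▸ s0, --c--▸ s1
LTS(Q): 2 reachable states
  t0 = rec X. c.(X + X + c.X) → --c--▸ t1
  t1 = (rec X. c.(X + X + c.X)) + (rec X. c.(X + X + c.X)) + c.(rec X. c.(X + X + c.X)) → --c--▸ t0, --c--▸ t1
Executing ca from P (initial set {s0}):
  step 1 (c): {s1}
  step 2 (a): {s0}
  — P admits the full trace.
Executing ca from Q (initial set {t0}):
  step 1 (c): {t1}
  step 2 (a): ∅ (Q stuck)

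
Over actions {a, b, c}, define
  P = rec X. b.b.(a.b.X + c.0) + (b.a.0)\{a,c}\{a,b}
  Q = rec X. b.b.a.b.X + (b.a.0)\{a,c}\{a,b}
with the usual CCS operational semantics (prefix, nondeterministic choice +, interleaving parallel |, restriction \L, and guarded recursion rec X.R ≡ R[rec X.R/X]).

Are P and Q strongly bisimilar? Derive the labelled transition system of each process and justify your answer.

Reachable graph of P (5 states):
  m0 = rec X. b.b.(a.b.X + c.0) + (b.a.0)\{a,c}\{a,b} → —b→ m1
  m1 = b.(a.b.(rec X. b.b.(a.b.X + c.0) + (b.a.0)\{a,c}\{a,b}) + c.0) → —b→ m2
  m2 = a.b.(rec X. b.b.(a.b.X + c.0) + (b.a.0)\{a,c}\{a,b}) + c.0 → —a→ m3, —c→ m4
  m3 = b.(rec X. b.b.(a.b.X + c.0) + (b.a.0)\{a,c}\{a,b}) → —b→ m0
  m4 = 0 → ·
Reachable graph of Q (4 states):
  n0 = rec X. b.b.a.b.X + (b.a.0)\{a,c}\{a,b} → —b→ n1
  n1 = b.a.b.(rec X. b.b.a.b.X + (b.a.0)\{a,c}\{a,b}) → —b→ n2
  n2 = a.b.(rec X. b.b.a.b.X + (b.a.0)\{a,c}\{a,b}) → —a→ n3
  n3 = b.(rec X. b.b.a.b.X + (b.a.0)\{a,c}\{a,b}) → —b→ n0
Coarsest stable partition (strong bisimilarity classes):
  B0 = {m0}
  B1 = {m1}
  B2 = {m2}
  B3 = {m3}
  B4 = {m4}
  B5 = {n0}
  B6 = {n1}
  B7 = {n2}
  B8 = {n3}
m0 ∈ B0, n0 ∈ B5 → different blocks

P ≁ Q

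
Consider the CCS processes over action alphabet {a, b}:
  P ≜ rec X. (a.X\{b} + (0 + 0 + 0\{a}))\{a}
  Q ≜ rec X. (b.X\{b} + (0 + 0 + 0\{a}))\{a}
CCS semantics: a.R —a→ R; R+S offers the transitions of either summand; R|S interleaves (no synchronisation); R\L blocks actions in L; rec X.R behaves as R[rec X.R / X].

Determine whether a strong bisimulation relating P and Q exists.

LTS(P): 1 reachable states
  m0 = rec X. (a.X\{b} + (0 + 0 + 0\{a}))\{a} ⊢ (no moves)
LTS(Q): 2 reachable states
  n0 = rec X. (b.X\{b} + (0 + 0 + 0\{a}))\{a} ⊢ --b--▸ n1
  n1 = (rec X. (b.X\{b} + (0 + 0 + 0\{a}))\{a})\{b}\{a} ⊢ (no moves)
Partition-refinement fixed point:
  B0 = {m0, n1}
  B1 = {n0}
m0 ∈ B0, n0 ∈ B1 → different blocks

not bisimilar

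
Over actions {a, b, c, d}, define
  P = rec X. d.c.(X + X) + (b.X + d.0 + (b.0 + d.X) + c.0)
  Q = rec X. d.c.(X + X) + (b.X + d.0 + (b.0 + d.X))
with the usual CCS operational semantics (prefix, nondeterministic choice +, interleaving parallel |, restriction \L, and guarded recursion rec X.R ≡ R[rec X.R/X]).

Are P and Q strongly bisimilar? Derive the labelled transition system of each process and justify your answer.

not bisimilar

LTS(P): 4 reachable states
  m0 = rec X. d.c.(X + X) + (b.X + d.0 + (b.0 + d.X) + c.0) ⊢ —b→ m0, —b→ m1, —c→ m1, —d→ m0, —d→ m1, —d→ m2
  m1 = 0 ⊢ stopped
  m2 = c.((rec X. d.c.(X + X) + (b.X + d.0 + (b.0 + d.X) + c.0)) + (rec X. d.c.(X + X) + (b.X + d.0 + (b.0 + d.X) + c.0))) ⊢ —c→ m3
  m3 = (rec X. d.c.(X + X) + (b.X + d.0 + (b.0 + d.X) + c.0)) + (rec X. d.c.(X + X) + (b.X + d.0 + (b.0 + d.X) + c.0)) ⊢ —b→ m0, —b→ m1, —c→ m1, —d→ m0, —d→ m1, —d→ m2
LTS(Q): 4 reachable states
  n0 = rec X. d.c.(X + X) + (b.X + d.0 + (b.0 + d.X)) ⊢ —b→ n0, —b→ n1, —d→ n0, —d→ n1, —d→ n2
  n1 = 0 ⊢ stopped
  n2 = c.((rec X. d.c.(X + X) + (b.X + d.0 + (b.0 + d.X))) + (rec X. d.c.(X + X) + (b.X + d.0 + (b.0 + d.X)))) ⊢ —c→ n3
  n3 = (rec X. d.c.(X + X) + (b.X + d.0 + (b.0 + d.X))) + (rec X. d.c.(X + X) + (b.X + d.0 + (b.0 + d.X))) ⊢ —b→ n0, —b→ n1, —d→ n0, —d→ n1, —d→ n2
Bisimilarity quotient blocks:
  B0 = {m0, m3}
  B1 = {m2}
  B2 = {m1, n1}
  B3 = {n0, n3}
  B4 = {n2}
m0 ∈ B0, n0 ∈ B3 → different blocks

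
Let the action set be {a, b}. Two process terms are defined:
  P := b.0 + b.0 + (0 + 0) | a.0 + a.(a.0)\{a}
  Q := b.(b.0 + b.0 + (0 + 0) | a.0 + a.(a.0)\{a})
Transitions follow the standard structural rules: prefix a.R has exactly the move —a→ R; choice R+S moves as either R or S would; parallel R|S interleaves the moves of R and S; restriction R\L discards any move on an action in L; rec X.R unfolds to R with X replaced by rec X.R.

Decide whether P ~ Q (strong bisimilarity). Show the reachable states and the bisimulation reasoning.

not bisimilar

P's transition system — 4 states:
  m0 = b.0 + b.0 + (0 + 0) | a.0 + a.(a.0)\{a} :: =a=> m1, =a=> m2, =b=> m3
  m1 = (0 + 0) | 0 :: ·
  m2 = (a.0)\{a} :: ·
  m3 = 0 :: ·
Q's transition system — 5 states:
  n0 = b.(b.0 + b.0 + (0 + 0) | a.0 + a.(a.0)\{a}) :: =b=> n1
  n1 = b.0 + b.0 + (0 + 0) | a.0 + a.(a.0)\{a} :: =a=> n2, =a=> n3, =b=> n4
  n2 = (0 + 0) | 0 :: ·
  n3 = (a.0)\{a} :: ·
  n4 = 0 :: ·
Bisimilarity quotient blocks:
  B0 = {m0, n1}
  B1 = {m1, m2, m3, n2, n3, n4}
  B2 = {n0}
m0 ∈ B0, n0 ∈ B2 → different blocks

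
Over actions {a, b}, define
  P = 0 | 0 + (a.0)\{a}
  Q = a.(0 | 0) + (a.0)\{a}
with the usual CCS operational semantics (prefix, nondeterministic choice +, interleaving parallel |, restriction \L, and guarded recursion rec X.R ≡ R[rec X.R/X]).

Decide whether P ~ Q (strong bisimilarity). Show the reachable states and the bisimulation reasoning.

not bisimilar

Reachable graph of P (1 states):
  p0 = 0 | 0 + (a.0)\{a} :: stopped
Reachable graph of Q (2 states):
  q0 = a.(0 | 0) + (a.0)\{a} :: ··a··> q1
  q1 = 0 | 0 :: stopped
Coarsest stable partition (strong bisimilarity classes):
  B0 = {p0, q1}
  B1 = {q0}
p0 ∈ B0, q0 ∈ B1 → different blocks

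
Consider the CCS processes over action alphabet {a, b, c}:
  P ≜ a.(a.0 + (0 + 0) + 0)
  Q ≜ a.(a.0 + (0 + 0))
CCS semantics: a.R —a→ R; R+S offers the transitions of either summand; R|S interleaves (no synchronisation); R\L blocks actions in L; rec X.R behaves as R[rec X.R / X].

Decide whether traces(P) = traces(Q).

Reachable graph of P (3 states):
  p0 = a.(a.0 + (0 + 0) + 0) :: —a→ p1
  p1 = a.0 + (0 + 0) + 0 :: —a→ p2
  p2 = 0 :: deadlocked
Reachable graph of Q (3 states):
  q0 = a.(a.0 + (0 + 0)) :: —a→ q1
  q1 = a.0 + (0 + 0) :: —a→ q2
  q2 = 0 :: deadlocked
Partition-refinement fixed point:
  B0 = {p0, q0}
  B1 = {p1, q1}
  B2 = {p2, q2}
p0 ∈ B0, q0 ∈ B0 → same block
Bisimilar ⇒ trace-equivalent.

traces(P) = traces(Q)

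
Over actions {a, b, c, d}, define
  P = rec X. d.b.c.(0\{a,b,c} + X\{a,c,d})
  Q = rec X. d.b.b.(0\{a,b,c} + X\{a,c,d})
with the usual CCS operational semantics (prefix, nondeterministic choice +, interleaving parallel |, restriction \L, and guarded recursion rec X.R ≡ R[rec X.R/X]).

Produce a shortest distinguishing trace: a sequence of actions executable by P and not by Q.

P's transition system — 4 states:
  s0 = rec X. d.b.c.(0\{a,b,c} + X\{a,c,d}) ⊢ ··d··> s1
  s1 = b.c.(0\{a,b,c} + (rec X. d.b.c.(0\{a,b,c} + X\{a,c,d}))\{a,c,d}) ⊢ ··b··> s2
  s2 = c.(0\{a,b,c} + (rec X. d.b.c.(0\{a,b,c} + X\{a,c,d}))\{a,c,d}) ⊢ ··c··> s3
  s3 = 0\{a,b,c} + (rec X. d.b.c.(0\{a,b,c} + X\{a,c,d}))\{a,c,d} ⊢ ·
Q's transition system — 4 states:
  t0 = rec X. d.b.b.(0\{a,b,c} + X\{a,c,d}) ⊢ ··d··> t1
  t1 = b.b.(0\{a,b,c} + (rec X. d.b.b.(0\{a,b,c} + X\{a,c,d}))\{a,c,d}) ⊢ ··b··> t2
  t2 = b.(0\{a,b,c} + (rec X. d.b.b.(0\{a,b,c} + X\{a,c,d}))\{a,c,d}) ⊢ ··b··> t3
  t3 = 0\{a,b,c} + (rec X. d.b.b.(0\{a,b,c} + X\{a,c,d}))\{a,c,d} ⊢ ·
Executing dbc from P (initial set {s0}):
  step 1 (d): {s1}
  step 2 (b): {s2}
  step 3 (c): {s3}
  ✓ P
Executing dbc from Q (initial set {t0}):
  step 1 (d): {t1}
  step 2 (b): {t2}
  step 3 (c): ∅ (Q stuck)

dbc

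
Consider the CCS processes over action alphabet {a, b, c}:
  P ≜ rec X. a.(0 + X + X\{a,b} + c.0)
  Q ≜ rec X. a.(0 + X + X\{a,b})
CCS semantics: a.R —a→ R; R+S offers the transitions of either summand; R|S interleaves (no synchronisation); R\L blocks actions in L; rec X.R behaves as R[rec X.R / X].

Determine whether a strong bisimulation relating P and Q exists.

P's transition system — 3 states:
  p0 = rec X. a.(0 + X + X\{a,b} + c.0) has moves ··a··> p1
  p1 = 0 + (rec X. a.(0 + X + X\{a,b} + c.0)) + (rec X. a.(0 + X + X\{a,b} + c.0))\{a,b} + c.0 has moves ··a··> p1, ··c··> p2
  p2 = 0 has moves stopped
Q's transition system — 2 states:
  q0 = rec X. a.(0 + X + X\{a,b}) has moves ··a··> q1
  q1 = 0 + (rec X. a.(0 + X + X\{a,b})) + (rec X. a.(0 + X + X\{a,b}))\{a,b} has moves ··a··> q1
Coarsest stable partition (strong bisimilarity classes):
  B0 = {p0}
  B1 = {p1}
  B2 = {p2}
  B3 = {q0, q1}
p0 ∈ B0, q0 ∈ B3 → different blocks

not bisimilar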